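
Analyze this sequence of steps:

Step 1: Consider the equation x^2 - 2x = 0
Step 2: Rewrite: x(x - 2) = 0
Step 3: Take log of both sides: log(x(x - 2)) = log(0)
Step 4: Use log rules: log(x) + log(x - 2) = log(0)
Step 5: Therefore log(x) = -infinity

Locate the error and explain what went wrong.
Step 3: Take log of both sides: log(x(x - 2)) = log(0)

Step 3 takes the logarithm of both sides, resulting in log(0) on the right side. The logarithm is only defined for positive numbers; log(0) is undefined (approaches negative infinity). This operation is invalid.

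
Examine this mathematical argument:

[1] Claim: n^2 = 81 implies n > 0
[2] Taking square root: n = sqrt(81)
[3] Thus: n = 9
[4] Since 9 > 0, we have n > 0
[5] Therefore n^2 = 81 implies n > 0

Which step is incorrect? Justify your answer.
Step 2: Taking square root: n = sqrt(81)

Step 2 takes the square root and assumes the positive root only. The equation n^2 = 81 actually has two solutions: n = 9 and n = -9. The proof silently assumes n > 0 without justification, then uses this assumption to conclude n > 0, which is circular. The counterexample n = -9 shows the claim is false.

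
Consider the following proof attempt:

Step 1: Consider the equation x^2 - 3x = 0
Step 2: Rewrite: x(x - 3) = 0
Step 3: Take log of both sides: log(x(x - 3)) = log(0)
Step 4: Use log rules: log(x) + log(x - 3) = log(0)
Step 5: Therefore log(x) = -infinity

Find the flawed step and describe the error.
Step 3: Take log of both sides: log(x(x - 3)) = log(0)

Step 3 takes the logarithm of both sides, resulting in log(0) on the right side. The logarithm is only defined for positive numbers; log(0) is undefined (approaches negative infinity). This operation is invalid.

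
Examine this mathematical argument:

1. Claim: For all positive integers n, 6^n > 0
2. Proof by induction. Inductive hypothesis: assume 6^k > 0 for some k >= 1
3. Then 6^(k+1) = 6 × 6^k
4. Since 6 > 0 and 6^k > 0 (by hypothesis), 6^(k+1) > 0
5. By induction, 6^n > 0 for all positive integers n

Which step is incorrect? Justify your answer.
Step 5: By induction, 6^n > 0 for all positive integers n

Step 5 concludes the proof by induction, but no base case was ever established. A valid induction proof requires: (1) a base case proving 6^1 > 0, and (2) an inductive step showing IF 6^k > 0 THEN 6^(k+1) > 0. Steps 2-4 correctly establish the inductive step, but without the base case the conclusion in step 5 does not follow.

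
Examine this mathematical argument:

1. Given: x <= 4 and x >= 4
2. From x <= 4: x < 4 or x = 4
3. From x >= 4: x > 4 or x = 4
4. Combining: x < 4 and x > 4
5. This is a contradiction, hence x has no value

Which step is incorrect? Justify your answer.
Step 4: Combining: x < 4 and x > 4

Step 4 incorrectly combines the conditions. From x <= 4 and x >= 4, the intersection is x = 4. The error treats the 'or' cases as 'and' requirements. The correct conclusion is that x = 4 is the unique solution, not that no solution exists.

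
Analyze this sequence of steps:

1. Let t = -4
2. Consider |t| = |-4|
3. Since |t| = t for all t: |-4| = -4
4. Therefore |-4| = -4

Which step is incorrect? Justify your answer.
Step 3: Since |t| = t for all t: |-4| = -4

Step 3 incorrectly states that |t| = t for all t. The correct definition is |t| = t when t >= 0, and |t| = -t when t < 0. Since -4 < 0, we have |-4| = -(-4) = 4, not -4.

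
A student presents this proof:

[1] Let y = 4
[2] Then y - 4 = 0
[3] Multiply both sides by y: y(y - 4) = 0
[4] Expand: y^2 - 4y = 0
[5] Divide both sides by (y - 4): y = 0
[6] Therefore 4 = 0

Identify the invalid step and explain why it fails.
Step 5: Divide both sides by (y - 4): y = 0

Step 5 divides both sides by (y - 4). However, since y = 4, we have (y - 4) = 0. Division by zero is undefined, making this step invalid.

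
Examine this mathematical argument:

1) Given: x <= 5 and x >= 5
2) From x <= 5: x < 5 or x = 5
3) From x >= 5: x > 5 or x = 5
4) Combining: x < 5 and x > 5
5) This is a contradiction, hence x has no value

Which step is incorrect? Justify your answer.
Step 4: Combining: x < 5 and x > 5

Step 4 incorrectly combines the conditions. From x <= 5 and x >= 5, the intersection is x = 5. The error treats the 'or' cases as 'and' requirements. The correct conclusion is that x = 5 is the unique solution, not that no solution exists.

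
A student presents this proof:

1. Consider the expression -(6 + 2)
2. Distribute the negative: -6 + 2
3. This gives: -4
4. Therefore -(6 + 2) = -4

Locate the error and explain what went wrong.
Step 2: Distribute the negative: -6 + 2

Step 2 incorrectly distributes the negative sign. The correct distribution is -(6 + 2) = -6 - 2 = -8. The negative must be applied to both terms, not just the first. The error treats -(6 + 2) as -6 + 2, which equals -4 instead of -8.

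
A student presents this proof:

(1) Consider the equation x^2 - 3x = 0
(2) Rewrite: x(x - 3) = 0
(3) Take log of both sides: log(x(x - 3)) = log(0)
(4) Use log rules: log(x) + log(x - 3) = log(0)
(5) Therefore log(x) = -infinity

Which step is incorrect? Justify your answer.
Step 3: Take log of both sides: log(x(x - 3)) = log(0)

Step 3 takes the logarithm of both sides, resulting in log(0) on the right side. The logarithm is only defined for positive numbers; log(0) is undefined (approaches negative infinity). This operation is invalid.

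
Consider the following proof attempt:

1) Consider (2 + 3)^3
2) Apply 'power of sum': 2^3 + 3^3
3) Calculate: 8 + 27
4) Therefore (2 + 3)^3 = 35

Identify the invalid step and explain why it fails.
Step 2: Apply 'power of sum': 2^3 + 3^3

Step 2 incorrectly applies a non-existent rule '(a+b)^n = a^n + b^n'. This is false in general. The correct expansion uses the binomial theorem. The actual value is (2 + 3)^3 = 5^3 = 125, not 35.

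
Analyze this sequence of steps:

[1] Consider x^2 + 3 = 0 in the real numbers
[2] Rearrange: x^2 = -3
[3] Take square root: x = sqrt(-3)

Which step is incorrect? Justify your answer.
Step 3: Take square root: x = sqrt(-3)

Step 3 takes the square root of -3, which is negative. In the real number system, the square root of a negative number is undefined. The equation x^2 + 3 = 0 has no real solutions. Square roots of negative numbers only exist in the complex numbers.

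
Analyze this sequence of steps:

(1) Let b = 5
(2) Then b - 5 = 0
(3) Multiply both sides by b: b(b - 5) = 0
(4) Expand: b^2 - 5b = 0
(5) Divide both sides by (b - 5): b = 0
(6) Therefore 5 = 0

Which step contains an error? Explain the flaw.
Step 5: Divide both sides by (b - 5): b = 0

Step 5 divides both sides by (b - 5). However, since b = 5, we have (b - 5) = 0. Division by zero is undefined, making this step invalid.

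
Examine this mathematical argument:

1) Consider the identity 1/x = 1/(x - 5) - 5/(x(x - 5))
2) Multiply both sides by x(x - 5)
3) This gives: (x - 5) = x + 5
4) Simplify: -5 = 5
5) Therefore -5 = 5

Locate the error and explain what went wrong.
Step 3: This gives: (x - 5) = x + 5

Step 3 makes a sign error when clearing denominators. Multiplying -5/(x(x - 5)) by x(x - 5) gives -5, not +5. The correct result is (x - 5) = x - 5, which is trivially true, not (x - 5) = x + 5. (Step 1 is a valid identity: 1/(x - 5) - 5/(x(x - 5)) = (x - 5)/(x(x - 5)) = 1/x.)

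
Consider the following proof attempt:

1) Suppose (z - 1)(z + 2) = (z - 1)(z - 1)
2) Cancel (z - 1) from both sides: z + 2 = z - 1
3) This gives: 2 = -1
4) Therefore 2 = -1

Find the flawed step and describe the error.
Step 2: Cancel (z - 1) from both sides: z + 2 = z - 1

Step 2 cancels (z - 1) from both sides. This is only valid if (z - 1) ≠ 0, i.e., z ≠ 1. When z = 1, both sides equal zero regardless of the other factors. The correct approach requires considering z = 1 as a separate case.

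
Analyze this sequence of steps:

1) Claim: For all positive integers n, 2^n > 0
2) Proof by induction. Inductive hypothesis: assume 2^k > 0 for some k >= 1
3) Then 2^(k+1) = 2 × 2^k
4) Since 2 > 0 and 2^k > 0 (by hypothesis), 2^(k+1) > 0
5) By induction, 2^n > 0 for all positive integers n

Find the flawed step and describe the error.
Step 5: By induction, 2^n > 0 for all positive integers n

Step 5 concludes the proof by induction, but no base case was ever established. A valid induction proof requires: (1) a base case proving 2^1 > 0, and (2) an inductive step showing IF 2^k > 0 THEN 2^(k+1) > 0. Steps 2-4 correctly establish the inductive step, but without the base case the conclusion in step 5 does not follow.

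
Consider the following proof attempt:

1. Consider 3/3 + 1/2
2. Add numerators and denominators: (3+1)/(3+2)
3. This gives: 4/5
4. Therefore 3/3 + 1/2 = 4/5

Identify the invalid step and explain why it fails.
Step 2: Add numerators and denominators: (3+1)/(3+2)

Step 2 incorrectly adds fractions by separately adding numerators and denominators. This is wrong. The correct method requires a common denominator: 3/3 + 1/2 = (3×2 + 1×3)/(3×2) = 9/6 = 3/2. The method used gives 4/5, which is different.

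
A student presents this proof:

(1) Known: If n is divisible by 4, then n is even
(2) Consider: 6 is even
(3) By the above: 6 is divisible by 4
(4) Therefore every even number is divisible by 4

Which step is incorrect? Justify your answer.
Step 3: By the above: 6 is divisible by 4

Step 3 commits the fallacy of affirming the consequent. The known fact 'divisible by 4 → even' does NOT imply 'even → divisible by 4'. That would be the converse, which is false. For example, 6 is even but 6 ÷ 4 = 1.50, which is not an integer.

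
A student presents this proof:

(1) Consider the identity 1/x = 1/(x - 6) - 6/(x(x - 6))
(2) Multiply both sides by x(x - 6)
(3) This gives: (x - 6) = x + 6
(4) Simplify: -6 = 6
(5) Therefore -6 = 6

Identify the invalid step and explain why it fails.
Step 3: This gives: (x - 6) = x + 6

Step 3 makes a sign error when clearing denominators. Multiplying -6/(x(x - 6)) by x(x - 6) gives -6, not +6. The correct result is (x - 6) = x - 6, which is trivially true, not (x - 6) = x + 6. (Step 1 is a valid identity: 1/(x - 6) - 6/(x(x - 6)) = (x - 6)/(x(x - 6)) = 1/x.)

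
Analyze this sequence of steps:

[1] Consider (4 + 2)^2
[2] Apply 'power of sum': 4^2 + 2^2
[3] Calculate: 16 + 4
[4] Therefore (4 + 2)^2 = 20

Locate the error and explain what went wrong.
Step 2: Apply 'power of sum': 4^2 + 2^2

Step 2 incorrectly applies a non-existent rule '(a+b)^n = a^n + b^n'. This is false in general. The correct expansion uses the binomial theorem. The actual value is (4 + 2)^2 = 6^2 = 36, not 20.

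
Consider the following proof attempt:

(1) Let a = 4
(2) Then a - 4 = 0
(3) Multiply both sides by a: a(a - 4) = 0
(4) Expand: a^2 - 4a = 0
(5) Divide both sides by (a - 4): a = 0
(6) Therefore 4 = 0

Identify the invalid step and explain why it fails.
Step 5: Divide both sides by (a - 4): a = 0

Step 5 divides both sides by (a - 4). However, since a = 4, we have (a - 4) = 0. Division by zero is undefined, making this step invalid.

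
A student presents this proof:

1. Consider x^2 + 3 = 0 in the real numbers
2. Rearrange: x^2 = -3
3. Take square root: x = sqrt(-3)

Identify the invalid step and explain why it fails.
Step 3: Take square root: x = sqrt(-3)

Step 3 takes the square root of -3, which is negative. In the real number system, the square root of a negative number is undefined. The equation x^2 + 3 = 0 has no real solutions. Square roots of negative numbers only exist in the complex numbers.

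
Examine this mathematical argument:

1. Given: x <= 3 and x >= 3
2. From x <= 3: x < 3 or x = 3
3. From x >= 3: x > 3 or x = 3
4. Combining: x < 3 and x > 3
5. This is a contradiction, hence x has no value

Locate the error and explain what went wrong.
Step 4: Combining: x < 3 and x > 3

Step 4 incorrectly combines the conditions. From x <= 3 and x >= 3, the intersection is x = 3. The error treats the 'or' cases as 'and' requirements. The correct conclusion is that x = 3 is the unique solution, not that no solution exists.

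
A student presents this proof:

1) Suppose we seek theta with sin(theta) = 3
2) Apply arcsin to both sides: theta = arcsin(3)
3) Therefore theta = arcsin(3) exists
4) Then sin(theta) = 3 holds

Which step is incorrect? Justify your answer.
Step 2: Apply arcsin to both sides: theta = arcsin(3)

Step 2 applies arcsin to 3. However, arcsin(x) is only defined for x in [-1, 1] because sin(theta) can only produce values in that range. Since |3| > 1, arcsin(3) is undefined. There is no angle whose sine equals 3.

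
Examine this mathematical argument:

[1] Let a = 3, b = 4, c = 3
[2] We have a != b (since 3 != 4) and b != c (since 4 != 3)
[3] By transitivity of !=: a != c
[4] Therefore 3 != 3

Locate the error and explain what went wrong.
Step 3: By transitivity of !=: a != c

Step 3 incorrectly applies transitivity to the '!=' relation. Transitivity states: if a R b and b R c, then a R c. However, '!=' is not transitive. Counterexample: 3 != 4 and 4 != 3, but 3 = 3 (both equal 3). Transitivity holds for relations like <, <=, =, but not for !=.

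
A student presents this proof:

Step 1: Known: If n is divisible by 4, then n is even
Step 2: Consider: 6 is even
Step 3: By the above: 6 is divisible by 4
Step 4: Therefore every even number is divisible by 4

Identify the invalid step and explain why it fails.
Step 3: By the above: 6 is divisible by 4

Step 3 commits the fallacy of affirming the consequent. The known fact 'divisible by 4 → even' does NOT imply 'even → divisible by 4'. That would be the converse, which is false. For example, 6 is even but 6 ÷ 4 = 1.50, which is not an integer.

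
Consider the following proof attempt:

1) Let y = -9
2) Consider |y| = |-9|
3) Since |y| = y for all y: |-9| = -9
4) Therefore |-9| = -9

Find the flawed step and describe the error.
Step 3: Since |y| = y for all y: |-9| = -9

Step 3 incorrectly states that |y| = y for all y. The correct definition is |y| = y when y >= 0, and |y| = -y when y < 0. Since -9 < 0, we have |-9| = -(-9) = 9, not -9.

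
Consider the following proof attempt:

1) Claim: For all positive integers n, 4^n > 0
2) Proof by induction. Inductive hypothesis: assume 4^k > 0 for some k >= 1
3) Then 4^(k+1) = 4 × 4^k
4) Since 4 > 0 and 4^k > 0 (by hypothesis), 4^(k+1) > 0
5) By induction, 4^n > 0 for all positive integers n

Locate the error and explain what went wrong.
Step 5: By induction, 4^n > 0 for all positive integers n

Step 5 concludes the proof by induction, but no base case was ever established. A valid induction proof requires: (1) a base case proving 4^1 > 0, and (2) an inductive step showing IF 4^k > 0 THEN 4^(k+1) > 0. Steps 2-4 correctly establish the inductive step, but without the base case the conclusion in step 5 does not follow.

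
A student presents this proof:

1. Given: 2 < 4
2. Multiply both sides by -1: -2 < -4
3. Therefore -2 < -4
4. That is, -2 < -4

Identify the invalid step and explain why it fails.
Step 2: Multiply both sides by -1: -2 < -4

Step 2 multiplies both sides by -1 but fails to reverse the inequality sign. When multiplying (or dividing) an inequality by a negative number, the direction must be reversed. Since 2 < 4, we should get -2 > -4, i.e., -2 > -4.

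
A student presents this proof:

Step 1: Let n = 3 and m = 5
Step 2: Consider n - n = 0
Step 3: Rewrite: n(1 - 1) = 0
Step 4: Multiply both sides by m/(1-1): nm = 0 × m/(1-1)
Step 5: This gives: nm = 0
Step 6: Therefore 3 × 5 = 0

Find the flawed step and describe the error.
Step 4: Multiply both sides by m/(1-1): nm = 0 × m/(1-1)

Step 4 multiplies both sides by m/(1-1). However, 1-1 = 0, so this is multiplication by m/0, which is undefined. We cannot multiply by an undefined expression.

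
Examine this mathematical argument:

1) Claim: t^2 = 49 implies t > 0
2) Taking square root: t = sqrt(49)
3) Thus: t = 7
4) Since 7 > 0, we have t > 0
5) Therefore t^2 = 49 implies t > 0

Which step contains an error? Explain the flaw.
Step 2: Taking square root: t = sqrt(49)

Step 2 takes the square root and assumes the positive root only. The equation t^2 = 49 actually has two solutions: t = 7 and t = -7. The proof silently assumes t > 0 without justification, then uses this assumption to conclude t > 0, which is circular. The counterexample t = -7 shows the claim is false.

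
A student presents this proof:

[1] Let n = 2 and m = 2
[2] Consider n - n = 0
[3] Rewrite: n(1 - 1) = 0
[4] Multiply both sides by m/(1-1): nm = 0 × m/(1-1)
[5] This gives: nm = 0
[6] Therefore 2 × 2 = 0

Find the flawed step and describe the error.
Step 4: Multiply both sides by m/(1-1): nm = 0 × m/(1-1)

Step 4 multiplies both sides by m/(1-1). However, 1-1 = 0, so this is multiplication by m/0, which is undefined. We cannot multiply by an undefined expression.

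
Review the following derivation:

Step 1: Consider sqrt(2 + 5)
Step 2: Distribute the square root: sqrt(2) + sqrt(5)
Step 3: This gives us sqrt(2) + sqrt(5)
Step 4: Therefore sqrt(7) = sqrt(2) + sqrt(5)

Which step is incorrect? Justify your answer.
Step 2: Distribute the square root: sqrt(2) + sqrt(5)

Step 2 incorrectly 'distributes' the square root over addition. The square root function does not distribute: sqrt(a + b) ≠ sqrt(a) + sqrt(b). In fact, sqrt(2 + 5) = sqrt(7) ≈ 2.6458, while sqrt(2) + sqrt(5) ≈ 3.6503.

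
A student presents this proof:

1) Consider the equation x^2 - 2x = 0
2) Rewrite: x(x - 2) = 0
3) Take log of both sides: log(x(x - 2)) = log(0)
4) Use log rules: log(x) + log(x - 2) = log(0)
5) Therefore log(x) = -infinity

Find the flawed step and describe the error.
Step 3: Take log of both sides: log(x(x - 2)) = log(0)

Step 3 takes the logarithm of both sides, resulting in log(0) on the right side. The logarithm is only defined for positive numbers; log(0) is undefined (approaches negative infinity). This operation is invalid.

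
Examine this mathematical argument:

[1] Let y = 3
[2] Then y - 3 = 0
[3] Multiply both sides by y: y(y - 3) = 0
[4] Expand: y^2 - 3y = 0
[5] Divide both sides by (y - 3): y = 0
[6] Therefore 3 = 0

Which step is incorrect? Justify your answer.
Step 5: Divide both sides by (y - 3): y = 0

Step 5 divides both sides by (y - 3). However, since y = 3, we have (y - 3) = 0. Division by zero is undefined, making this step invalid.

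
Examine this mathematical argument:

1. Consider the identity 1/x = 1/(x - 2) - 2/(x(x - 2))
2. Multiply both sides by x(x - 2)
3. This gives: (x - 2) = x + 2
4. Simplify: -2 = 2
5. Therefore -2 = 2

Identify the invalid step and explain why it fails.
Step 3: This gives: (x - 2) = x + 2

Step 3 makes a sign error when clearing denominators. Multiplying -2/(x(x - 2)) by x(x - 2) gives -2, not +2. The correct result is (x - 2) = x - 2, which is trivially true, not (x - 2) = x + 2. (Step 1 is a valid identity: 1/(x - 2) - 2/(x(x - 2)) = (x - 2)/(x(x - 2)) = 1/x.)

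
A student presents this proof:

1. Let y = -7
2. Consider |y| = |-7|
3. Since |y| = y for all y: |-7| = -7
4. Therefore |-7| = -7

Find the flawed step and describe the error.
Step 3: Since |y| = y for all y: |-7| = -7

Step 3 incorrectly states that |y| = y for all y. The correct definition is |y| = y when y >= 0, and |y| = -y when y < 0. Since -7 < 0, we have |-7| = -(-7) = 7, not -7.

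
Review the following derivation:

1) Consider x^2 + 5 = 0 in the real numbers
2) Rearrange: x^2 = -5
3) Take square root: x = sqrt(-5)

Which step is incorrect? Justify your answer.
Step 3: Take square root: x = sqrt(-5)

Step 3 takes the square root of -5, which is negative. In the real number system, the square root of a negative number is undefined. The equation x^2 + 5 = 0 has no real solutions. Square roots of negative numbers only exist in the complex numbers.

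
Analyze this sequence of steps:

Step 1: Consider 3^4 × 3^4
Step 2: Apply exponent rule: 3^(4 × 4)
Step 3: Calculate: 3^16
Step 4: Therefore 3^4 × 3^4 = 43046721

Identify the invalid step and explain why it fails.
Step 2: Apply exponent rule: 3^(4 × 4)

Step 2 incorrectly states that a^b × a^c = a^(b×c). The correct rule is a^b × a^c = a^(b+c). The actual value is 3^4 × 3^4 = 3^8 = 6561, not 3^16 = 43046721.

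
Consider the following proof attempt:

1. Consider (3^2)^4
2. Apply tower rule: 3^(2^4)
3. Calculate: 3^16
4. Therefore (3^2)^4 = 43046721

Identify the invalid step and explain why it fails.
Step 2: Apply tower rule: 3^(2^4)

Step 2 incorrectly states that (a^b)^c = a^(b^c). The correct rule is (a^b)^c = a^(b×c). The actual value is (3^2)^4 = 3^8 = 6561, not 3^16 = 43046721.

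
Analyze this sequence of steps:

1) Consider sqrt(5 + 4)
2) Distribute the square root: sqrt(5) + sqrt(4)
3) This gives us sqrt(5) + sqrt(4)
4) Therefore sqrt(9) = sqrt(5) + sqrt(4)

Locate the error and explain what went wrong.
Step 2: Distribute the square root: sqrt(5) + sqrt(4)

Step 2 incorrectly 'distributes' the square root over addition. The square root function does not distribute: sqrt(a + b) ≠ sqrt(a) + sqrt(b). In fact, sqrt(5 + 4) = sqrt(9) ≈ 3.0000, while sqrt(5) + sqrt(4) ≈ 4.2361.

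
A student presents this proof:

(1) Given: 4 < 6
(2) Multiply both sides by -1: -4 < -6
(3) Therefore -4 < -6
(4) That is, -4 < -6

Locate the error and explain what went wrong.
Step 2: Multiply both sides by -1: -4 < -6

Step 2 multiplies both sides by -1 but fails to reverse the inequality sign. When multiplying (or dividing) an inequality by a negative number, the direction must be reversed. Since 4 < 6, we should get -4 > -6, i.e., -4 > -6.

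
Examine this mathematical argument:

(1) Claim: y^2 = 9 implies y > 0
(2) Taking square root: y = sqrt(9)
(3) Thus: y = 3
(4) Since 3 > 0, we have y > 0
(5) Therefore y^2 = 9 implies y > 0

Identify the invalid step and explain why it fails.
Step 2: Taking square root: y = sqrt(9)

Step 2 takes the square root and assumes the positive root only. The equation y^2 = 9 actually has two solutions: y = 3 and y = -3. The proof silently assumes y > 0 without justification, then uses this assumption to conclude y > 0, which is circular. The counterexample y = -3 shows the claim is false.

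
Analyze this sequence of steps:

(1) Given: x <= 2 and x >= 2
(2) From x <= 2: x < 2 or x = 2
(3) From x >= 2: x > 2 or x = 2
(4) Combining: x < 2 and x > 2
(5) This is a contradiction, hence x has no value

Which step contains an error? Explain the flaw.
Step 4: Combining: x < 2 and x > 2

Step 4 incorrectly combines the conditions. From x <= 2 and x >= 2, the intersection is x = 2. The error treats the 'or' cases as 'and' requirements. The correct conclusion is that x = 2 is the unique solution, not that no solution exists.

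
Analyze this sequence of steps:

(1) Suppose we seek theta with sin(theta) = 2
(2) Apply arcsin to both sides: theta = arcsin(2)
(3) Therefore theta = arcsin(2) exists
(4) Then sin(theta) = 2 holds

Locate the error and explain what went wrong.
Step 2: Apply arcsin to both sides: theta = arcsin(2)

Step 2 applies arcsin to 2. However, arcsin(x) is only defined for x in [-1, 1] because sin(theta) can only produce values in that range. Since |2| > 1, arcsin(2) is undefined. There is no angle whose sine equals 2.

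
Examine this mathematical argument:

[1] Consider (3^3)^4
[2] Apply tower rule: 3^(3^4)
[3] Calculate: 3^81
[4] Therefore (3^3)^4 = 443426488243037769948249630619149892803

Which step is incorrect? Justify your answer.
Step 2: Apply tower rule: 3^(3^4)

Step 2 incorrectly states that (a^b)^c = a^(b^c). The correct rule is (a^b)^c = a^(b×c). The actual value is (3^3)^4 = 3^12 = 531441, not 3^81 = 443426488243037769948249630619149892803.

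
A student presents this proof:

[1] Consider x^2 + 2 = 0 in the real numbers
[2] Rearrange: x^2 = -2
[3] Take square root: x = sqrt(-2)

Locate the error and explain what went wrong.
Step 3: Take square root: x = sqrt(-2)

Step 3 takes the square root of -2, which is negative. In the real number system, the square root of a negative number is undefined. The equation x^2 + 2 = 0 has no real solutions. Square roots of negative numbers only exist in the complex numbers.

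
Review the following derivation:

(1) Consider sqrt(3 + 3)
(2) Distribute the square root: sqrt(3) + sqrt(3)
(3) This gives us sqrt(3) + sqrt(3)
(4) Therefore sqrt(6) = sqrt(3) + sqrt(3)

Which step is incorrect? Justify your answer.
Step 2: Distribute the square root: sqrt(3) + sqrt(3)

Step 2 incorrectly 'distributes' the square root over addition. The square root function does not distribute: sqrt(a + b) ≠ sqrt(a) + sqrt(b). In fact, sqrt(3 + 3) = sqrt(6) ≈ 2.4495, while sqrt(3) + sqrt(3) ≈ 3.4641.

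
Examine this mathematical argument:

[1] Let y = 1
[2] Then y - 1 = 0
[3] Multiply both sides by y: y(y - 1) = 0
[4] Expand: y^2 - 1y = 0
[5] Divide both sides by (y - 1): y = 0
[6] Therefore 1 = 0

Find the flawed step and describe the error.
Step 5: Divide both sides by (y - 1): y = 0

Step 5 divides both sides by (y - 1). However, since y = 1, we have (y - 1) = 0. Division by zero is undefined, making this step invalid.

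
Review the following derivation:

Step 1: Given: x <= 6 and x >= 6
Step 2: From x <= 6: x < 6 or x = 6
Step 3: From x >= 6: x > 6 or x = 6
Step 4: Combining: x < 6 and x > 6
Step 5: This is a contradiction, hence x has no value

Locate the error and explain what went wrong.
Step 4: Combining: x < 6 and x > 6

Step 4 incorrectly combines the conditions. From x <= 6 and x >= 6, the intersection is x = 6. The error treats the 'or' cases as 'and' requirements. The correct conclusion is that x = 6 is the unique solution, not that no solution exists.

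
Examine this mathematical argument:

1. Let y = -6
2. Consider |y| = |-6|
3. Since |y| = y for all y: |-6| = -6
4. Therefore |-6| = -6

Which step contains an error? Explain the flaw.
Step 3: Since |y| = y for all y: |-6| = -6

Step 3 incorrectly states that |y| = y for all y. The correct definition is |y| = y when y >= 0, and |y| = -y when y < 0. Since -6 < 0, we have |-6| = -(-6) = 6, not -6.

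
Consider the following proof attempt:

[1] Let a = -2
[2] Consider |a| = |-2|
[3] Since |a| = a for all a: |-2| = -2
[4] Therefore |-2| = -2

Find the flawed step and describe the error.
Step 3: Since |a| = a for all a: |-2| = -2

Step 3 incorrectly states that |a| = a for all a. The correct definition is |a| = a when a >= 0, and |a| = -a when a < 0. Since -2 < 0, we have |-2| = -(-2) = 2, not -2.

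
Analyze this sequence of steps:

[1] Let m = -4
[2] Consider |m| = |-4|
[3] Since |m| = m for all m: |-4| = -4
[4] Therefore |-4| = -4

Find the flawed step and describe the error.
Step 3: Since |m| = m for all m: |-4| = -4

Step 3 incorrectly states that |m| = m for all m. The correct definition is |m| = m when m >= 0, and |m| = -m when m < 0. Since -4 < 0, we have |-4| = -(-4) = 4, not -4.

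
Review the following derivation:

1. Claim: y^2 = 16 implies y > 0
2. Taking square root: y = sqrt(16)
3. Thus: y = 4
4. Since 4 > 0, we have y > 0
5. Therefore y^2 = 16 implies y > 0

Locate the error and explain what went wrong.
Step 2: Taking square root: y = sqrt(16)

Step 2 takes the square root and assumes the positive root only. The equation y^2 = 16 actually has two solutions: y = 4 and y = -4. The proof silently assumes y > 0 without justification, then uses this assumption to conclude y > 0, which is circular. The counterexample y = -4 shows the claim is false.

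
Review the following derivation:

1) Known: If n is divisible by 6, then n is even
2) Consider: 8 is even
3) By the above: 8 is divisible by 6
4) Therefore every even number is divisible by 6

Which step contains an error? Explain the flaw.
Step 3: By the above: 8 is divisible by 6

Step 3 commits the fallacy of affirming the consequent. The known fact 'divisible by 6 → even' does NOT imply 'even → divisible by 6'. That would be the converse, which is false. For example, 8 is even but 8 ÷ 6 = 1.33, which is not an integer.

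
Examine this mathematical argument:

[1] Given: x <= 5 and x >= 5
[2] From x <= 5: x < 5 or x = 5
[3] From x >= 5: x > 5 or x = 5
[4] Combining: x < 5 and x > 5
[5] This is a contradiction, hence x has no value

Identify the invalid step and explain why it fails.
Step 4: Combining: x < 5 and x > 5

Step 4 incorrectly combines the conditions. From x <= 5 and x >= 5, the intersection is x = 5. The error treats the 'or' cases as 'and' requirements. The correct conclusion is that x = 5 is the unique solution, not that no solution exists.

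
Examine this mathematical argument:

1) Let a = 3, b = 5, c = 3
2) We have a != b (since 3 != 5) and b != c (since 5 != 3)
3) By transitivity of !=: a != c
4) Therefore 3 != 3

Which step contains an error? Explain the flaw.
Step 3: By transitivity of !=: a != c

Step 3 incorrectly applies transitivity to the '!=' relation. Transitivity states: if a R b and b R c, then a R c. However, '!=' is not transitive. Counterexample: 3 != 5 and 5 != 3, but 3 = 3 (both equal 3). Transitivity holds for relations like <, <=, =, but not for !=.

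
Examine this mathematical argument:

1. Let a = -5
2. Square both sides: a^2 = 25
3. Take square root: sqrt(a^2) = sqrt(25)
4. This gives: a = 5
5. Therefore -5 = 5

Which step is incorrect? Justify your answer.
Step 4: This gives: a = 5

Step 4 incorrectly states that sqrt(a^2) = a. The correct identity is sqrt(a^2) = |a|. Since a = -5 < 0, we have sqrt(a^2) = |-5| = 5, not a = -5.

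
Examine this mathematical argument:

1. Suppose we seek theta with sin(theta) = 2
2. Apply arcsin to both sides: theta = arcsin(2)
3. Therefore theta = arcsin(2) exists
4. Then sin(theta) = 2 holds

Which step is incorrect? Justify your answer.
Step 2: Apply arcsin to both sides: theta = arcsin(2)

Step 2 applies arcsin to 2. However, arcsin(x) is only defined for x in [-1, 1] because sin(theta) can only produce values in that range. Since |2| > 1, arcsin(2) is undefined. There is no angle whose sine equals 2.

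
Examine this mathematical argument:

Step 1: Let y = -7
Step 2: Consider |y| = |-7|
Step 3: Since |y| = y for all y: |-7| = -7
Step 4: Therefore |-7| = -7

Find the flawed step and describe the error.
Step 3: Since |y| = y for all y: |-7| = -7

Step 3 incorrectly states that |y| = y for all y. The correct definition is |y| = y when y >= 0, and |y| = -y when y < 0. Since -7 < 0, we have |-7| = -(-7) = 7, not -7.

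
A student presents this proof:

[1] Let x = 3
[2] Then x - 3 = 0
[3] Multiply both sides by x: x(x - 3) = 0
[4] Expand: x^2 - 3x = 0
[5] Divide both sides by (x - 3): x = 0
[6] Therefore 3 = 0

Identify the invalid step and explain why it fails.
Step 5: Divide both sides by (x - 3): x = 0

Step 5 divides both sides by (x - 3). However, since x = 3, we have (x - 3) = 0. Division by zero is undefined, making this step invalid.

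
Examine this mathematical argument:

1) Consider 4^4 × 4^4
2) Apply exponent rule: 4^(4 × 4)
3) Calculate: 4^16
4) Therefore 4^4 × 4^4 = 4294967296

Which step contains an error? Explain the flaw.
Step 2: Apply exponent rule: 4^(4 × 4)

Step 2 incorrectly states that a^b × a^c = a^(b×c). The correct rule is a^b × a^c = a^(b+c). The actual value is 4^4 × 4^4 = 4^8 = 65536, not 4^16 = 4294967296.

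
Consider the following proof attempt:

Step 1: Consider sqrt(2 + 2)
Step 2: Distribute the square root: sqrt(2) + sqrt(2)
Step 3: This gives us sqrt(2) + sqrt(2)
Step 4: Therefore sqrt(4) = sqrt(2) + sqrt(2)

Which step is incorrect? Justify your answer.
Step 2: Distribute the square root: sqrt(2) + sqrt(2)

Step 2 incorrectly 'distributes' the square root over addition. The square root function does not distribute: sqrt(a + b) ≠ sqrt(a) + sqrt(b). In fact, sqrt(2 + 2) = sqrt(4) ≈ 2.0000, while sqrt(2) + sqrt(2) ≈ 2.8284.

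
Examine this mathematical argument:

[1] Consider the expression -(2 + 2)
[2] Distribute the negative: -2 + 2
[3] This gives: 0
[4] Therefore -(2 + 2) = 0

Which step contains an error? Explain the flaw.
Step 2: Distribute the negative: -2 + 2

Step 2 incorrectly distributes the negative sign. The correct distribution is -(2 + 2) = -2 - 2 = -4. The negative must be applied to both terms, not just the first. The error treats -(2 + 2) as -2 + 2, which equals 0 instead of -4.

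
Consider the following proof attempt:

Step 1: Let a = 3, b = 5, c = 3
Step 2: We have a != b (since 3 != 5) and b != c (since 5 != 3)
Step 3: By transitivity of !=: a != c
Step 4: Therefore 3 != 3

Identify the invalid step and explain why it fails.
Step 3: By transitivity of !=: a != c

Step 3 incorrectly applies transitivity to the '!=' relation. Transitivity states: if a R b and b R c, then a R c. However, '!=' is not transitive. Counterexample: 3 != 5 and 5 != 3, but 3 = 3 (both equal 3). Transitivity holds for relations like <, <=, =, but not for !=.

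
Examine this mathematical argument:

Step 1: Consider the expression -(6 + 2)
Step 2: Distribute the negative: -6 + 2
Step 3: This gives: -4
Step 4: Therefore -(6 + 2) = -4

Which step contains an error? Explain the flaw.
Step 2: Distribute the negative: -6 + 2

Step 2 incorrectly distributes the negative sign. The correct distribution is -(6 + 2) = -6 - 2 = -8. The negative must be applied to both terms, not just the first. The error treats -(6 + 2) as -6 + 2, which equals -4 instead of -8.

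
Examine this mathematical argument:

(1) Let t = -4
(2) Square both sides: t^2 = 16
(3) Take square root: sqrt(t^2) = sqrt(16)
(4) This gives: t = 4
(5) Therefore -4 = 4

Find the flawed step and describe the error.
Step 4: This gives: t = 4

Step 4 incorrectly states that sqrt(t^2) = t. The correct identity is sqrt(t^2) = |t|. Since t = -4 < 0, we have sqrt(t^2) = |-4| = 4, not t = -4.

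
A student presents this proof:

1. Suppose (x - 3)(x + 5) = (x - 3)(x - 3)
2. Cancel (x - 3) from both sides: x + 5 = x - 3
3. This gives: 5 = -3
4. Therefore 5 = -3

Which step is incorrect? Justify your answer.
Step 2: Cancel (x - 3) from both sides: x + 5 = x - 3

Step 2 cancels (x - 3) from both sides. This is only valid if (x - 3) ≠ 0, i.e., x ≠ 3. When x = 3, both sides equal zero regardless of the other factors. The correct approach requires considering x = 3 as a separate case.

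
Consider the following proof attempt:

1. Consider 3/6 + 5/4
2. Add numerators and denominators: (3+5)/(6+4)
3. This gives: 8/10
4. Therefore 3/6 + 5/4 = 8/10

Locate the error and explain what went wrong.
Step 2: Add numerators and denominators: (3+5)/(6+4)

Step 2 incorrectly adds fractions by separately adding numerators and denominators. This is wrong. The correct method requires a common denominator: 3/6 + 5/4 = (3×4 + 5×6)/(6×4) = 42/24 = 7/4. The method used gives 8/10, which is different.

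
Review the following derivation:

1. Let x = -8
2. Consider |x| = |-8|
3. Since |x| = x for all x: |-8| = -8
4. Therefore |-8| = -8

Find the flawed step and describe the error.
Step 3: Since |x| = x for all x: |-8| = -8

Step 3 incorrectly states that |x| = x for all x. The correct definition is |x| = x when x >= 0, and |x| = -x when x < 0. Since -8 < 0, we have |-8| = -(-8) = 8, not -8.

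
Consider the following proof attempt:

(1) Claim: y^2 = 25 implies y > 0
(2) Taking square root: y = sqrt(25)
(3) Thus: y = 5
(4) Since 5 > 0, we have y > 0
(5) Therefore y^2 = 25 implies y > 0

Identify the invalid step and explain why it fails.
Step 2: Taking square root: y = sqrt(25)

Step 2 takes the square root and assumes the positive root only. The equation y^2 = 25 actually has two solutions: y = 5 and y = -5. The proof silently assumes y > 0 without justification, then uses this assumption to conclude y > 0, which is circular. The counterexample y = -5 shows the claim is false.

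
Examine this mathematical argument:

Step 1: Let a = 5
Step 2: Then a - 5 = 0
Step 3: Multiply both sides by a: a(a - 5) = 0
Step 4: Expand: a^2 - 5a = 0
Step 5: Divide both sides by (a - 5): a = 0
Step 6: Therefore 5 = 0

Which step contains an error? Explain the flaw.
Step 5: Divide both sides by (a - 5): a = 0

Step 5 divides both sides by (a - 5). However, since a = 5, we have (a - 5) = 0. Division by zero is undefined, making this step invalid.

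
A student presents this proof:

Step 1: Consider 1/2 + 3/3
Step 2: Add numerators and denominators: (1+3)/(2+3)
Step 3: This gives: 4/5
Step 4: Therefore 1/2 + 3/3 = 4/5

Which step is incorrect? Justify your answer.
Step 2: Add numerators and denominators: (1+3)/(2+3)

Step 2 incorrectly adds fractions by separately adding numerators and denominators. This is wrong. The correct method requires a common denominator: 1/2 + 3/3 = (1×3 + 3×2)/(2×3) = 9/6 = 3/2. The method used gives 4/5, which is different.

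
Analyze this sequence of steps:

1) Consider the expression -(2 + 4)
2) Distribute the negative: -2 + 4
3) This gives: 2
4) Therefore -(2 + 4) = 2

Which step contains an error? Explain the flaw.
Step 2: Distribute the negative: -2 + 4

Step 2 incorrectly distributes the negative sign. The correct distribution is -(2 + 4) = -2 - 4 = -6. The negative must be applied to both terms, not just the first. The error treats -(2 + 4) as -2 + 4, which equals 2 instead of -6.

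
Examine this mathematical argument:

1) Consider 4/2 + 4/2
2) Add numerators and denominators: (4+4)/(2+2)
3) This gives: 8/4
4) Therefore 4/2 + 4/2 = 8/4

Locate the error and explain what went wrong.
Step 2: Add numerators and denominators: (4+4)/(2+2)

Step 2 incorrectly adds fractions by separately adding numerators and denominators. This is wrong. The correct method requires a common denominator: 4/2 + 4/2 = (4×2 + 4×2)/(2×2) = 16/4 = 4. The method used gives 8/4, which is different.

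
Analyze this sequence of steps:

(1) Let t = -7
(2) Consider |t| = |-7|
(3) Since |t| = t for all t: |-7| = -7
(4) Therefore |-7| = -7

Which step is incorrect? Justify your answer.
Step 3: Since |t| = t for all t: |-7| = -7

Step 3 incorrectly states that |t| = t for all t. The correct definition is |t| = t when t >= 0, and |t| = -t when t < 0. Since -7 < 0, we have |-7| = -(-7) = 7, not -7.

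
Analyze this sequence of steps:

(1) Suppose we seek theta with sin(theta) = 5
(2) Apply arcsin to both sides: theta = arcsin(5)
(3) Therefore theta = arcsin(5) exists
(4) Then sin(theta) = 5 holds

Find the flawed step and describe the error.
Step 2: Apply arcsin to both sides: theta = arcsin(5)

Step 2 applies arcsin to 5. However, arcsin(x) is only defined for x in [-1, 1] because sin(theta) can only produce values in that range. Since |5| > 1, arcsin(5) is undefined. There is no angle whose sine equals 5.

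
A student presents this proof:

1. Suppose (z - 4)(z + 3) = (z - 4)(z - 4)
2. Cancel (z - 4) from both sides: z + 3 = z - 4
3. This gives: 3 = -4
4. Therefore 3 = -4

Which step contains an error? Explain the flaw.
Step 2: Cancel (z - 4) from both sides: z + 3 = z - 4

Step 2 cancels (z - 4) from both sides. This is only valid if (z - 4) ≠ 0, i.e., z ≠ 4. When z = 4, both sides equal zero regardless of the other factors. The correct approach requires considering z = 4 as a separate case.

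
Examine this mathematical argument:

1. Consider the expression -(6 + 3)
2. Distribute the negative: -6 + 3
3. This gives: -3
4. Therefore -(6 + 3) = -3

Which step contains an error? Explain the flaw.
Step 2: Distribute the negative: -6 + 3

Step 2 incorrectly distributes the negative sign. The correct distribution is -(6 + 3) = -6 - 3 = -9. The negative must be applied to both terms, not just the first. The error treats -(6 + 3) as -6 + 3, which equals -3 instead of -9.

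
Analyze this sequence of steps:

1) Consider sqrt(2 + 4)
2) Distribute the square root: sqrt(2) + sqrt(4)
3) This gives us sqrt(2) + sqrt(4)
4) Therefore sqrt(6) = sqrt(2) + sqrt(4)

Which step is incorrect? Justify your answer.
Step 2: Distribute the square root: sqrt(2) + sqrt(4)

Step 2 incorrectly 'distributes' the square root over addition. The square root function does not distribute: sqrt(a + b) ≠ sqrt(a) + sqrt(b). In fact, sqrt(2 + 4) = sqrt(6) ≈ 2.4495, while sqrt(2) + sqrt(4) ≈ 3.4142.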